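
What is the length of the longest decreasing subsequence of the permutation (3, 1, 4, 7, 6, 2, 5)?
3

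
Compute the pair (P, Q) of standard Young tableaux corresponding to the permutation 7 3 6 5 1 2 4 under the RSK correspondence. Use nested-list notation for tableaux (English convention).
Insert each entry of the permutation into P by Schensted row insertion, recording in Q the position of each new cell.

Insert 7: appended to row 1. P = [[7]], Q = [[1]].
Insert 3: 3 bumps 7 from row 1; 7 starts row 2. P = [[3], [7]], Q = [[1], [2]].
Insert 6: appended to row 1. P = [[3, 6], [7]], Q = [[1, 3], [2]].
Insert 5: 5 bumps 6 from row 1; 6 bumps 7 from row 2; 7 starts row 3. P = [[3, 5], [6], [7]], Q = [[1, 3], [2], [4]].
Insert 1: 1 bumps 3 from row 1; 3 bumps 6 from row 2; 6 bumps 7 from row 3; 7 starts row 4. P = [[1, 5], [3], [6], [7]], Q = [[1, 3], [2], [4], [5]].
Insert 2: 2 bumps 5 from row 1; 5 appends to row 2. P = [[1, 2], [3, 5], [6], [7]], Q = [[1, 3], [2, 6], [4], [5]].
Insert 4: appended to row 1. P = [[1, 2, 4], [3, 5], [6], [7]], Q = [[1, 3, 7], [2, 6], [4], [5]].

So P = [[1, 2, 4], [3, 5], [6], [7]], Q = [[1, 3, 7], [2, 6], [4], [5]].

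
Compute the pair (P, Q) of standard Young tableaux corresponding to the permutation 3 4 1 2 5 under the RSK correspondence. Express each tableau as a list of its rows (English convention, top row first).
Insert each entry of the permutation into P by Schensted row insertion, recording in Q the position of each new cell.

Insert 3: appended to row 1. P = [[3]].
Insert 4: appended to row 1. P = [[3, 4]].
Insert 1: 1 bumps 3 from row 1; 3 starts row 2. P = [[1, 4], [3]].
Insert 2: 2 bumps 4 from row 1; 4 appends to row 2. P = [[1, 2], [3, 4]].
Insert 5: appended to row 1. P = [[1, 2, 5], [3, 4]].

So P = [[1, 2, 5], [3, 4]], Q = [[1, 2, 5], [3, 4]].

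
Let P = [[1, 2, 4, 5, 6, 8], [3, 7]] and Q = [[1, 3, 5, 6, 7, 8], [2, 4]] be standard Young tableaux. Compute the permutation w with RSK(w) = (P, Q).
Reverse RSK: for i = n, n-1, ..., 1, locate i in Q, remove the corresponding corner cell from P, and reverse-bump its entry up through P; the value ejected from row 1 is w(i).

So w = 3 1 7 2 4 5 6 8.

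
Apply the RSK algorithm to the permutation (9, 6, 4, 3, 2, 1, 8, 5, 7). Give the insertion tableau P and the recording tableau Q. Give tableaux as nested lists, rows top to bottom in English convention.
P = [[1, 5, 7], [2, 8], [3], [4], [6], [9]], Q = [[1, 7, 9], [2, 8], [3], [4], [5], [6]]

Insert each entry of the permutation into P by Schensted row insertion, recording in Q the position of each new cell.

Insert 9: appended to row 1. P = [[9]], Q = [[1]].
Insert 6: 6 bumps 9 from row 1; 9 starts row 2. P = [[6], [9]], Q = [[1], [2]].
Insert 4: 4 bumps 6 from row 1; 6 bumps 9 from row 2; 9 starts row 3. P = [[4], [6], [9]], Q = [[1], [2], [3]].
Insert 3: 3 bumps 4 from row 1; 4 bumps 6 from row 2; 6 bumps 9 from row 3; 9 starts row 4. P = [[3], [4], [6], [9]], Q = [[1], [2], [3], [4]].
Insert 2: 2 bumps 3 from row 1; 3 bumps 4 from row 2; 4 bumps 6 from row 3; 6 bumps 9 from row 4; 9 starts row 5. P = [[2], [3], [4], [6], [9]], Q = [[1], [2], [3], [4], [5]].
Insert 1: 1 bumps 2 from row 1; 2 bumps 3 from row 2; 3 bumps 4 from row 3; 4 bumps 6 from row 4; 6 bumps 9 from row 5; 9 starts row 6. P = [[1], [2], [3], [4], [6], [9]], Q = [[1], [2], [3], [4], [5], [6]].
Insert 8: appended to row 1. P = [[1, 8], [2], [3], [4], [6], [9]], Q = [[1, 7], [2], [3], [4], [5], [6]].
Insert 5: 5 bumps 8 from row 1; 8 appends to row 2. P = [[1, 5], [2, 8], [3], [4], [6], [9]], Q = [[1, 7], [2, 8], [3], [4], [5], [6]].
Insert 7: appended to row 1. P = [[1, 5, 7], [2, 8], [3], [4], [6], [9]], Q = [[1, 7, 9], [2, 8], [3], [4], [5], [6]].

So P = [[1, 5, 7], [2, 8], [3], [4], [6], [9]], Q = [[1, 7, 9], [2, 8], [3], [4], [5], [6]].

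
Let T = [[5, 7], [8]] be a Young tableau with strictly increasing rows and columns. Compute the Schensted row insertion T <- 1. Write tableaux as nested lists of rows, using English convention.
In row 1, 1 replaces 5 (the leftmost entry greater than 1); 5 is bumped to row 2. In row 2, 5 replaces 8 (the leftmost entry greater than 5); 8 is bumped to row 3. 8 starts a new row 3. The new tableau is [[1, 7], [5], [8]].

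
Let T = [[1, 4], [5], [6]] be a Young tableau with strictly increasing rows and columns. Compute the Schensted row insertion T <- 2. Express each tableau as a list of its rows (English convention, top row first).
In row 1, 2 replaces 4 (the leftmost entry greater than 2); 4 is bumped to row 2. In row 2, 4 replaces 5 (the leftmost entry greater than 4); 5 is bumped to row 3. In row 3, 5 replaces 6 (the leftmost entry greater than 5); 6 is bumped to row 4. 6 starts a new row 4. The new tableau is [[1, 2], [4], [5], [6]].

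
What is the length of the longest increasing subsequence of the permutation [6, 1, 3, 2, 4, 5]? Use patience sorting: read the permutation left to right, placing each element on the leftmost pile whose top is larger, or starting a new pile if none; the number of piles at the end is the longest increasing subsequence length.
6: new pile. tops = [6]
1: onto pile 1 (replacing 6). tops = [1]
3: new pile. tops = [1, 3]
2: onto pile 2 (replacing 3). tops = [1, 2]
4: new pile. tops = [1, 2, 4]
5: new pile. tops = [1, 2, 4, 5]

4 piles, so the longest increasing subsequence has length 4.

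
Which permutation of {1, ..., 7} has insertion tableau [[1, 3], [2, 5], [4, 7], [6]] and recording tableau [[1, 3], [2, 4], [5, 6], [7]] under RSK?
6 4 7 5 2 3 1

Reverse RSK: for i = n, n-1, ..., 1, locate i in Q, remove the corresponding corner cell from P, and reverse-bump its entry up through P; the value ejected from row 1 is w(i).

So w = 6 4 7 5 2 3 1.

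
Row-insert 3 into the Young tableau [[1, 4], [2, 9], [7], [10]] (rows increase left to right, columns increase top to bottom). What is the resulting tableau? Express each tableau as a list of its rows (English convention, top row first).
[[1, 3], [2, 4], [7, 9], [10]]

In row 1, 3 replaces 4 (the leftmost entry greater than 3); 4 is bumped to row 2. In row 2, 4 replaces 9 (the leftmost entry greater than 4); 9 is bumped to row 3. 9 is appended to row 3. The new tableau is [[1, 3], [2, 4], [7, 9], [10]].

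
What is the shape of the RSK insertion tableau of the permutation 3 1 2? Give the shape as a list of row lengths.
[2, 1]

Row-insert each entry into an empty tableau.

After inserting 3: P = [[3]].
After inserting 1: P = [[1], [3]].
After inserting 2: P = [[1, 2], [3]].

The final insertion tableau P = [[1, 2], [3]] has shape [2, 1].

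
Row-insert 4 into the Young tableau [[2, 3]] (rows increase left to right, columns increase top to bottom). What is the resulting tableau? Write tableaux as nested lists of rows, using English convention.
4 is larger than every entry of row 1, so it is appended to row 1. The new tableau is [[2, 3, 4]].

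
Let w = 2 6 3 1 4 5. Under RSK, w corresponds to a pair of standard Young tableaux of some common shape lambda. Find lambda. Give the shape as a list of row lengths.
Row-insert each entry into an empty tableau.

After inserting 2: P = [[2]].
After inserting 6: P = [[2, 6]].
After inserting 3: P = [[2, 3], [6]].
After inserting 1: P = [[1, 3], [2], [6]].
After inserting 4: P = [[1, 3, 4], [2], [6]].
After inserting 5: P = [[1, 3, 4, 5], [2], [6]].

The final insertion tableau P = [[1, 3, 4, 5], [2], [6]] has shape [4, 1, 1].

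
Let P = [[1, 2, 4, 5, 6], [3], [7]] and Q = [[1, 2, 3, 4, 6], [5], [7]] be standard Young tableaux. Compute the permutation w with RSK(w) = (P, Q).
Reverse the RSK construction: for i from n down to 1, find the cell of Q containing i, remove the entry at that cell from P, and reverse-bump it up through P; the value ejected from row 1 is w(i).

Step i=7: Q has 7 at row 3, column 1; remove 7 from row 3 of P and reverse-bump: 7 enters row 2 and ejects 3; 3 enters row 1 and ejects 2. So w(7) = 2. P is now [[1, 3, 4, 5, 6], [7]].
Step i=6: Q has 6 at row 1, column 5; remove that cell from P, ejecting 6. So w(6) = 6. P is now [[1, 3, 4, 5], [7]].
Step i=5: Q has 5 at row 2, column 1; remove 7 from row 2 of P and reverse-bump: 7 enters row 1 and ejects 5. So w(5) = 5. P is now [[1, 3, 4, 7]].
Step i=4: Q has 4 at row 1, column 4; remove that cell from P, ejecting 7. So w(4) = 7. P is now [[1, 3, 4]].
Step i=3: Q has 3 at row 1, column 3; remove that cell from P, ejecting 4. So w(3) = 4. P is now [[1, 3]].
Step i=2: Q has 2 at row 1, column 2; remove that cell from P, ejecting 3. So w(2) = 3. P is now [[1]].
Step i=1: Q has 1 at row 1, column 1; remove that cell from P, ejecting 1. So w(1) = 1. P is now [].

So w = 1 3 4 7 5 6 2.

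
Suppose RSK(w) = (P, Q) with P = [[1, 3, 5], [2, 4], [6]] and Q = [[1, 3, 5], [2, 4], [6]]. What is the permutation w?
2 1 6 4 5 3

Reverse the RSK construction: for i from n down to 1, find the cell of Q containing i, remove the entry at that cell from P, and reverse-bump it up through P; the value ejected from row 1 is w(i).

Step i=6: Q has 6 at row 3, column 1; remove 6 from row 3 of P and reverse-bump: 6 enters row 2 and ejects 4; 4 enters row 1 and ejects 3. So w(6) = 3. P is now [[1, 4, 5], [2, 6]].
Step i=5: Q has 5 at row 1, column 3; remove that cell from P, ejecting 5. So w(5) = 5. P is now [[1, 4], [2, 6]].
Step i=4: Q has 4 at row 2, column 2; remove 6 from row 2 of P and reverse-bump: 6 enters row 1 and ejects 4. So w(4) = 4. P is now [[1, 6], [2]].
Step i=3: Q has 3 at row 1, column 2; remove that cell from P, ejecting 6. So w(3) = 6. P is now [[1], [2]].
Step i=2: Q has 2 at row 2, column 1; remove 2 from row 2 of P and reverse-bump: 2 enters row 1 and ejects 1. So w(2) = 1. P is now [[2]].
Step i=1: Q has 1 at row 1, column 1; remove that cell from P, ejecting 2. So w(1) = 2. P is now [].

So w = 2 1 6 4 5 3.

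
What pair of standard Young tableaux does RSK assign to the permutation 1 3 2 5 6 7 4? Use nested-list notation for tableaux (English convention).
Insert each entry of the permutation into P by Schensted row insertion, recording in Q the position of each new cell.

Insert 1: appended to row 1. P = [[1]], Q = [[1]].
Insert 3: appended to row 1. P = [[1, 3]], Q = [[1, 2]].
Insert 2: 2 bumps 3 from row 1; 3 starts row 2. P = [[1, 2], [3]], Q = [[1, 2], [3]].
Insert 5: appended to row 1. P = [[1, 2, 5], [3]], Q = [[1, 2, 4], [3]].
Insert 6: appended to row 1. P = [[1, 2, 5, 6], [3]], Q = [[1, 2, 4, 5], [3]].
Insert 7: appended to row 1. P = [[1, 2, 5, 6, 7], [3]], Q = [[1, 2, 4, 5, 6], [3]].
Insert 4: 4 bumps 5 from row 1; 5 appends to row 2. P = [[1, 2, 4, 6, 7], [3, 5]], Q = [[1, 2, 4, 5, 6], [3, 7]].

So P = [[1, 2, 4, 6, 7], [3, 5]], Q = [[1, 2, 4, 5, 6], [3, 7]].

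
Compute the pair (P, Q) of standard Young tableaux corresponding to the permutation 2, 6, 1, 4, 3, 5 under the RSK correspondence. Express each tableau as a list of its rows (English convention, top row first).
Insert each entry of the permutation into P by Schensted row insertion, recording in Q the position of each new cell.

Insert 2: appended to row 1. P = [[2]].
Insert 6: appended to row 1. P = [[2, 6]].
Insert 1: 1 bumps 2 from row 1; 2 starts row 2. P = [[1, 6], [2]].
Insert 4: 4 bumps 6 from row 1; 6 appends to row 2. P = [[1, 4], [2, 6]].
Insert 3: 3 bumps 4 from row 1; 4 bumps 6 from row 2; 6 starts row 3. P = [[1, 3], [2, 4], [6]].
Insert 5: appended to row 1. P = [[1, 3, 5], [2, 4], [6]].

So P = [[1, 3, 5], [2, 4], [6]], Q = [[1, 2, 6], [3, 4], [5]].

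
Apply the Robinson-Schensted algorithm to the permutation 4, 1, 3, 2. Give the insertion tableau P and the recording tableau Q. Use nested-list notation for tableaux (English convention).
Insert each entry of the permutation into P by Schensted row insertion, recording in Q the position of each new cell.

After inserting 4: P = [[4]].
After inserting 1: P = [[1], [4]].
After inserting 3: P = [[1, 3], [4]].
After inserting 2: P = [[1, 2], [3], [4]].

So P = [[1, 2], [3], [4]], Q = [[1, 3], [2], [4]].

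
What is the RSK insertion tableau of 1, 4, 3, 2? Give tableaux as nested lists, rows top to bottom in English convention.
Insert 1: appended to row 1. P = [[1]].
Insert 4: appended to row 1. P = [[1, 4]].
Insert 3: 3 bumps 4 from row 1; 4 starts row 2. P = [[1, 3], [4]].
Insert 2: 2 bumps 3 from row 1; 3 bumps 4 from row 2; 4 starts row 3. P = [[1, 2], [3], [4]].

So P = [[1, 2], [3], [4]].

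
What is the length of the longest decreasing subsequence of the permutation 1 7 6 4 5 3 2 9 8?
5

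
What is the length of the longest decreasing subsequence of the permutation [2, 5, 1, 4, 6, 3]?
3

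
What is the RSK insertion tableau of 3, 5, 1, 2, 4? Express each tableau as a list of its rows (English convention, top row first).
Insert 3: appended to row 1. P = [[3]].
Insert 5: appended to row 1. P = [[3, 5]].
Insert 1: 1 bumps 3 from row 1; 3 starts row 2. P = [[1, 5], [3]].
Insert 2: 2 bumps 5 from row 1; 5 appends to row 2. P = [[1, 2], [3, 5]].
Insert 4: appended to row 1. P = [[1, 2, 4], [3, 5]].

So P = [[1, 2, 4], [3, 5]].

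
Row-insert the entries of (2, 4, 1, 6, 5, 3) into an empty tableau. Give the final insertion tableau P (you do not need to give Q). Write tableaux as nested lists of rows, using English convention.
Insert 2: appended to row 1. P = [[2]].
Insert 4: appended to row 1. P = [[2, 4]].
Insert 1: 1 bumps 2 from row 1; 2 starts row 2. P = [[1, 4], [2]].
Insert 6: appended to row 1. P = [[1, 4, 6], [2]].
Insert 5: 5 bumps 6 from row 1; 6 appends to row 2. P = [[1, 4, 5], [2, 6]].
Insert 3: 3 bumps 4 from row 1; 4 bumps 6 from row 2; 6 starts row 3. P = [[1, 3, 5], [2, 4], [6]].

So P = [[1, 3, 5], [2, 4], [6]].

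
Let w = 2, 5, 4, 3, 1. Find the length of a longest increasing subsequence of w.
2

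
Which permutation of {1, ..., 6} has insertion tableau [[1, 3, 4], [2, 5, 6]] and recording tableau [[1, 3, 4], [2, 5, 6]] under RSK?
2 1 5 6 3 4

Reverse RSK: for i = n, n-1, ..., 1, locate i in Q, remove the corresponding corner cell from P, and reverse-bump its entry up through P; the value ejected from row 1 is w(i).

So w = 2 1 5 6 3 4.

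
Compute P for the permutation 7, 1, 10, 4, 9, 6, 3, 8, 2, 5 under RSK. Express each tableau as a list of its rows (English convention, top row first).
P = [[1, 2, 5, 8], [3, 6], [4, 9], [7], [10]]

Insert 7: appended to row 1. P = [[7]].
Insert 1: 1 bumps 7 from row 1; 7 starts row 2. P = [[1], [7]].
Insert 10: appended to row 1. P = [[1, 10], [7]].
Insert 4: 4 bumps 10 from row 1; 10 appends to row 2. P = [[1, 4], [7, 10]].
Insert 9: appended to row 1. P = [[1, 4, 9], [7, 10]].
Insert 6: 6 bumps 9 from row 1; 9 bumps 10 from row 2; 10 starts row 3. P = [[1, 4, 6], [7, 9], [10]].
Insert 3: 3 bumps 4 from row 1; 4 bumps 7 from row 2; 7 bumps 10 from row 3; 10 starts row 4. P = [[1, 3, 6], [4, 9], [7], [10]].
Insert 8: appended to row 1. P = [[1, 3, 6, 8], [4, 9], [7], [10]].
Insert 2: 2 bumps 3 from row 1; 3 bumps 4 from row 2; 4 bumps 7 from row 3; 7 bumps 10 from row 4; 10 starts row 5. P = [[1, 2, 6, 8], [3, 9], [4], [7], [10]].
Insert 5: 5 bumps 6 from row 1; 6 bumps 9 from row 2; 9 appends to row 3. P = [[1, 2, 5, 8], [3, 6], [4, 9], [7], [10]].

So P = [[1, 2, 5, 8], [3, 6], [4, 9], [7], [10]].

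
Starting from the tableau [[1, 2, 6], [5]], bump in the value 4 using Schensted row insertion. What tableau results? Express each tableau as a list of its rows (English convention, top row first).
[[1, 2, 4], [5, 6]]

In row 1, 4 replaces 6 (the leftmost entry greater than 4); 6 is bumped to row 2. 6 is appended to row 2. The new tableau is [[1, 2, 4], [5, 6]].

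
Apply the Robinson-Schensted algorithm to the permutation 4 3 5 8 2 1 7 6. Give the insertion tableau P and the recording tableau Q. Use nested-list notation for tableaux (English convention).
Insert each entry of the permutation into P by Schensted row insertion, recording in Q the position of each new cell.

Insert 4: appended to row 1. P = [[4]].
Insert 3: 3 bumps 4 from row 1; 4 starts row 2. P = [[3], [4]].
Insert 5: appended to row 1. P = [[3, 5], [4]].
Insert 8: appended to row 1. P = [[3, 5, 8], [4]].
Insert 2: 2 bumps 3 from row 1; 3 bumps 4 from row 2; 4 starts row 3. P = [[2, 5, 8], [3], [4]].
Insert 1: 1 bumps 2 from row 1; 2 bumps 3 from row 2; 3 bumps 4 from row 3; 4 starts row 4. P = [[1, 5, 8], [2], [3], [4]].
Insert 7: 7 bumps 8 from row 1; 8 appends to row 2. P = [[1, 5, 7], [2, 8], [3], [4]].
Insert 6: 6 bumps 7 from row 1; 7 bumps 8 from row 2; 8 appends to row 3. P = [[1, 5, 6], [2, 7], [3, 8], [4]].

So P = [[1, 5, 6], [2, 7], [3, 8], [4]], Q = [[1, 3, 4], [2, 7], [5, 8], [6]].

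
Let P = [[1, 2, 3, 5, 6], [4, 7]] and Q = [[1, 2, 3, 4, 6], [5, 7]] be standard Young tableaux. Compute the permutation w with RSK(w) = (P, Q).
1 2 4 5 3 7 6

Reverse the RSK construction: for i from n down to 1, find the cell of Q containing i, remove the entry at that cell from P, and reverse-bump it up through P; the value ejected from row 1 is w(i).

Step i=7: Q has 7 at row 2, column 2; remove 7 from row 2 of P and reverse-bump: 7 enters row 1 and ejects 6. So w(7) = 6. P is now [[1, 2, 3, 5, 7], [4]].
Step i=6: Q has 6 at row 1, column 5; remove that cell from P, ejecting 7. So w(6) = 7. P is now [[1, 2, 3, 5], [4]].
Step i=5: Q has 5 at row 2, column 1; remove 4 from row 2 of P and reverse-bump: 4 enters row 1 and ejects 3. So w(5) = 3. P is now [[1, 2, 4, 5]].
Step i=4: Q has 4 at row 1, column 4; remove that cell from P, ejecting 5. So w(4) = 5. P is now [[1, 2, 4]].
Step i=3: Q has 3 at row 1, column 3; remove that cell from P, ejecting 4. So w(3) = 4. P is now [[1, 2]].
Step i=2: Q has 2 at row 1, column 2; remove that cell from P, ejecting 2. So w(2) = 2. P is now [[1]].
Step i=1: Q has 1 at row 1, column 1; remove that cell from P, ejecting 1. So w(1) = 1. P is now [].

So w = 1 2 4 5 3 7 6.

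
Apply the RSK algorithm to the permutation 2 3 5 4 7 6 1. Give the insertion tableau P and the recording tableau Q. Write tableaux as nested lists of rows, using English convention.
Insert each entry of the permutation into P by Schensted row insertion, recording in Q the position of each new cell.

Insert 2: appended to row 1. P = [[2]].
Insert 3: appended to row 1. P = [[2, 3]].
Insert 5: appended to row 1. P = [[2, 3, 5]].
Insert 4: 4 bumps 5 from row 1; 5 starts row 2. P = [[2, 3, 4], [5]].
Insert 7: appended to row 1. P = [[2, 3, 4, 7], [5]].
Insert 6: 6 bumps 7 from row 1; 7 appends to row 2. P = [[2, 3, 4, 6], [5, 7]].
Insert 1: 1 bumps 2 from row 1; 2 bumps 5 from row 2; 5 starts row 3. P = [[1, 3, 4, 6], [2, 7], [5]].

So P = [[1, 3, 4, 6], [2, 7], [5]], Q = [[1, 2, 3, 5], [4, 6], [7]].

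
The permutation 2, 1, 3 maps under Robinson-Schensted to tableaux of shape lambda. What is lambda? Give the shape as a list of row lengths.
[2, 1]

Row-insert each entry into an empty tableau.

After inserting 2: P = [[2]].
After inserting 1: P = [[1], [2]].
After inserting 3: P = [[1, 3], [2]].

The final insertion tableau P = [[1, 3], [2]] has shape [2, 1].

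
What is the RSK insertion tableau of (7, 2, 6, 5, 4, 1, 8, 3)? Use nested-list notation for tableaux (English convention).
P = [[1, 3, 8], [2, 4], [5], [6], [7]]

Insert 7: appended to row 1. P = [[7]].
Insert 2: 2 bumps 7 from row 1; 7 starts row 2. P = [[2], [7]].
Insert 6: appended to row 1. P = [[2, 6], [7]].
Insert 5: 5 bumps 6 from row 1; 6 bumps 7 from row 2; 7 starts row 3. P = [[2, 5], [6], [7]].
Insert 4: 4 bumps 5 from row 1; 5 bumps 6 from row 2; 6 bumps 7 from row 3; 7 starts row 4. P = [[2, 4], [5], [6], [7]].
Insert 1: 1 bumps 2 from row 1; 2 bumps 5 from row 2; 5 bumps 6 from row 3; 6 bumps 7 from row 4; 7 starts row 5. P = [[1, 4], [2], [5], [6], [7]].
Insert 8: appended to row 1. P = [[1, 4, 8], [2], [5], [6], [7]].
Insert 3: 3 bumps 4 from row 1; 4 appends to row 2. P = [[1, 3, 8], [2, 4], [5], [6], [7]].

So P = [[1, 3, 8], [2, 4], [5], [6], [7]].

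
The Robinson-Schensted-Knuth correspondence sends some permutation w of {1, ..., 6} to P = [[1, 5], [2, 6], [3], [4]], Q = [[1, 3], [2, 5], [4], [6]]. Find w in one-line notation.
4 3 6 2 5 1

Reverse the RSK construction: for i from n down to 1, find the cell of Q containing i, remove the entry at that cell from P, and reverse-bump it up through P; the value ejected from row 1 is w(i).

Step i=6: Q has 6 at row 4, column 1; remove 4 from row 4 of P and reverse-bump: 4 enters row 3 and ejects 3; 3 enters row 2 and ejects 2; 2 enters row 1 and ejects 1. So w(6) = 1. P is now [[2, 5], [3, 6], [4]].
Step i=5: Q has 5 at row 2, column 2; remove 6 from row 2 of P and reverse-bump: 6 enters row 1 and ejects 5. So w(5) = 5. P is now [[2, 6], [3], [4]].
Step i=4: Q has 4 at row 3, column 1; remove 4 from row 3 of P and reverse-bump: 4 enters row 2 and ejects 3; 3 enters row 1 and ejects 2. So w(4) = 2. P is now [[3, 6], [4]].
Step i=3: Q has 3 at row 1, column 2; remove that cell from P, ejecting 6. So w(3) = 6. P is now [[3], [4]].
Step i=2: Q has 2 at row 2, column 1; remove 4 from row 2 of P and reverse-bump: 4 enters row 1 and ejects 3. So w(2) = 3. P is now [[4]].
Step i=1: Q has 1 at row 1, column 1; remove that cell from P, ejecting 4. So w(1) = 4. P is now [].

So w = 4 3 6 2 5 1.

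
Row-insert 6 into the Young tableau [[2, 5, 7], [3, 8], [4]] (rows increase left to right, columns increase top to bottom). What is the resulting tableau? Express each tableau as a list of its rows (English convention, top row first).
[[2, 5, 6], [3, 7], [4, 8]]

In row 1, 6 replaces 7 (the leftmost entry greater than 6); 7 is bumped to row 2. In row 2, 7 replaces 8 (the leftmost entry greater than 7); 8 is bumped to row 3. 8 is appended to row 3. The new tableau is [[2, 5, 6], [3, 7], [4, 8]].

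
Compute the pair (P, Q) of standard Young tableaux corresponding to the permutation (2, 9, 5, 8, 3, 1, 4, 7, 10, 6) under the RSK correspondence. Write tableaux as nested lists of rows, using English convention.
Insert each entry of the permutation into P by Schensted row insertion, recording in Q the position of each new cell.

Insert 2: appended to row 1. P = [[2]].
Insert 9: appended to row 1. P = [[2, 9]].
Insert 5: 5 bumps 9 from row 1; 9 starts row 2. P = [[2, 5], [9]].
Insert 8: appended to row 1. P = [[2, 5, 8], [9]].
Insert 3: 3 bumps 5 from row 1; 5 bumps 9 from row 2; 9 starts row 3. P = [[2, 3, 8], [5], [9]].
Insert 1: 1 bumps 2 from row 1; 2 bumps 5 from row 2; 5 bumps 9 from row 3; 9 starts row 4. P = [[1, 3, 8], [2], [5], [9]].
Insert 4: 4 bumps 8 from row 1; 8 appends to row 2. P = [[1, 3, 4], [2, 8], [5], [9]].
Insert 7: appended to row 1. P = [[1, 3, 4, 7], [2, 8], [5], [9]].
Insert 10: appended to row 1. P = [[1, 3, 4, 7, 10], [2, 8], [5], [9]].
Insert 6: 6 bumps 7 from row 1; 7 bumps 8 from row 2; 8 appends to row 3. P = [[1, 3, 4, 6, 10], [2, 7], [5, 8], [9]].

So P = [[1, 3, 4, 6, 10], [2, 7], [5, 8], [9]], Q = [[1, 2, 4, 8, 9], [3, 7], [5, 10], [6]].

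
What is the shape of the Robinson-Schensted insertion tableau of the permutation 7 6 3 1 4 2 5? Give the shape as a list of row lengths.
Row-insert each entry into an empty tableau.

After inserting 7: P = [[7]].
After inserting 6: P = [[6], [7]].
After inserting 3: P = [[3], [6], [7]].
After inserting 1: P = [[1], [3], [6], [7]].
After inserting 4: P = [[1, 4], [3], [6], [7]].
After inserting 2: P = [[1, 2], [3, 4], [6], [7]].
After inserting 5: P = [[1, 2, 5], [3, 4], [6], [7]].

The final insertion tableau P = [[1, 2, 5], [3, 4], [6], [7]] has shape [3, 2, 1, 1].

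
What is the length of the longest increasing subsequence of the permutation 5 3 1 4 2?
2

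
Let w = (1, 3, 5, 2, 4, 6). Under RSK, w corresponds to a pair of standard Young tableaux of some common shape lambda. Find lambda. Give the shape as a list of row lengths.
[4, 2]

Row-insert each entry into an empty tableau.

After inserting 1: P = [[1]].
After inserting 3: P = [[1, 3]].
After inserting 5: P = [[1, 3, 5]].
After inserting 2: P = [[1, 2, 5], [3]].
After inserting 4: P = [[1, 2, 4], [3, 5]].
After inserting 6: P = [[1, 2, 4, 6], [3, 5]].

The final insertion tableau P = [[1, 2, 4, 6], [3, 5]] has shape [4, 2].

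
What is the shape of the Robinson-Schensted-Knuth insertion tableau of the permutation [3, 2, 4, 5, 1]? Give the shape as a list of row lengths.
[3, 1, 1]

RSK row insertion gives P = [[1, 4, 5], [2], [3]], which has shape [3, 1, 1].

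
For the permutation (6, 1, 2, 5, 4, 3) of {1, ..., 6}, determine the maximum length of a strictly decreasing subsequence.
4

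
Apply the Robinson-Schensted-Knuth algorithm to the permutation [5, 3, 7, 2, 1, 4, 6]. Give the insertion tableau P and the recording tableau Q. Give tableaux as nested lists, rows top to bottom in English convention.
P = [[1, 4, 6], [2, 7], [3], [5]], Q = [[1, 3, 7], [2, 6], [4], [5]]

Insert each entry of the permutation into P by Schensted row insertion, recording in Q the position of each new cell.

After inserting 5: P = [[5]].
After inserting 3: P = [[3], [5]].
After inserting 7: P = [[3, 7], [5]].
After inserting 2: P = [[2, 7], [3], [5]].
After inserting 1: P = [[1, 7], [2], [3], [5]].
After inserting 4: P = [[1, 4], [2, 7], [3], [5]].
After inserting 6: P = [[1, 4, 6], [2, 7], [3], [5]].

So P = [[1, 4, 6], [2, 7], [3], [5]], Q = [[1, 3, 7], [2, 6], [4], [5]].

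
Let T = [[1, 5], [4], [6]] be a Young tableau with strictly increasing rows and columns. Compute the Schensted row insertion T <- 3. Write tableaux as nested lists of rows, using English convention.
In row 1, 3 replaces 5 (the leftmost entry greater than 3); 5 is bumped to row 2. 5 is appended to row 2. The new tableau is [[1, 3], [4, 5], [6]].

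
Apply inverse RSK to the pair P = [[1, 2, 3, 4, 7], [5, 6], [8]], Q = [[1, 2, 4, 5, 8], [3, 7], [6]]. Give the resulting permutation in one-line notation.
Reverse the RSK construction: for i from n down to 1, find the cell of Q containing i, remove the entry at that cell from P, and reverse-bump it up through P; the value ejected from row 1 is w(i).

Step i=8: Q has 8 at row 1, column 5; remove that cell from P, ejecting 7. So w(8) = 7. P is now [[1, 2, 3, 4], [5, 6], [8]].
Step i=7: Q has 7 at row 2, column 2; remove 6 from row 2 of P and reverse-bump: 6 enters row 1 and ejects 4. So w(7) = 4. P is now [[1, 2, 3, 6], [5], [8]].
Step i=6: Q has 6 at row 3, column 1; remove 8 from row 3 of P and reverse-bump: 8 enters row 2 and ejects 5; 5 enters row 1 and ejects 3. So w(6) = 3. P is now [[1, 2, 5, 6], [8]].
Step i=5: Q has 5 at row 1, column 4; remove that cell from P, ejecting 6. So w(5) = 6. P is now [[1, 2, 5], [8]].
Step i=4: Q has 4 at row 1, column 3; remove that cell from P, ejecting 5. So w(4) = 5. P is now [[1, 2], [8]].
Step i=3: Q has 3 at row 2, column 1; remove 8 from row 2 of P and reverse-bump: 8 enters row 1 and ejects 2. So w(3) = 2. P is now [[1, 8]].
Step i=2: Q has 2 at row 1, column 2; remove that cell from P, ejecting 8. So w(2) = 8. P is now [[1]].
Step i=1: Q has 1 at row 1, column 1; remove that cell from P, ejecting 1. So w(1) = 1. P is now [].

So w = 1 8 2 5 6 3 4 7.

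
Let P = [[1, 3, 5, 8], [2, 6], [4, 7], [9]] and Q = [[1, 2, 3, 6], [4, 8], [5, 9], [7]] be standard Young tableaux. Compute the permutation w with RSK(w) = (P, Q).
2 4 9 7 3 8 1 6 5

Reverse the RSK construction: for i from n down to 1, find the cell of Q containing i, remove the entry at that cell from P, and reverse-bump it up through P; the value ejected from row 1 is w(i).

Step i=9: Q has 9 at row 3, column 2; remove 7 from row 3 of P and reverse-bump: 7 enters row 2 and ejects 6; 6 enters row 1 and ejects 5. So w(9) = 5. P is now [[1, 3, 6, 8], [2, 7], [4], [9]].
Step i=8: Q has 8 at row 2, column 2; remove 7 from row 2 of P and reverse-bump: 7 enters row 1 and ejects 6. So w(8) = 6. P is now [[1, 3, 7, 8], [2], [4], [9]].
Step i=7: Q has 7 at row 4, column 1; remove 9 from row 4 of P and reverse-bump: 9 enters row 3 and ejects 4; 4 enters row 2 and ejects 2; 2 enters row 1 and ejects 1. So w(7) = 1. P is now [[2, 3, 7, 8], [4], [9]].
Step i=6: Q has 6 at row 1, column 4; remove that cell from P, ejecting 8. So w(6) = 8. P is now [[2, 3, 7], [4], [9]].
Step i=5: Q has 5 at row 3, column 1; remove 9 from row 3 of P and reverse-bump: 9 enters row 2 and ejects 4; 4 enters row 1 and ejects 3. So w(5) = 3. P is now [[2, 4, 7], [9]].
Step i=4: Q has 4 at row 2, column 1; remove 9 from row 2 of P and reverse-bump: 9 enters row 1 and ejects 7. So w(4) = 7. P is now [[2, 4, 9]].
Step i=3: Q has 3 at row 1, column 3; remove that cell from P, ejecting 9. So w(3) = 9. P is now [[2, 4]].
Step i=2: Q has 2 at row 1, column 2; remove that cell from P, ejecting 4. So w(2) = 4. P is now [[2]].
Step i=1: Q has 1 at row 1, column 1; remove that cell from P, ejecting 2. So w(1) = 2. P is now [].

So w = 2 4 9 7 3 8 1 6 5.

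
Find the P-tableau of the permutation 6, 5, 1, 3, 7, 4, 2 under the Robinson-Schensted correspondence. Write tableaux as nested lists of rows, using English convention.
P = [[1, 2, 4], [3, 7], [5], [6]]

Insert 6: appended to row 1. P = [[6]].
Insert 5: 5 bumps 6 from row 1; 6 starts row 2. P = [[5], [6]].
Insert 1: 1 bumps 5 from row 1; 5 bumps 6 from row 2; 6 starts row 3. P = [[1], [5], [6]].
Insert 3: appended to row 1. P = [[1, 3], [5], [6]].
Insert 7: appended to row 1. P = [[1, 3, 7], [5], [6]].
Insert 4: 4 bumps 7 from row 1; 7 appends to row 2. P = [[1, 3, 4], [5, 7], [6]].
Insert 2: 2 bumps 3 from row 1; 3 bumps 5 from row 2; 5 bumps 6 from row 3; 6 starts row 4. P = [[1, 2, 4], [3, 7], [5], [6]].

So P = [[1, 2, 4], [3, 7], [5], [6]].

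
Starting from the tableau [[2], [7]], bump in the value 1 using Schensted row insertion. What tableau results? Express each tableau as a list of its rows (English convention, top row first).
In row 1, 1 replaces 2 (the leftmost entry greater than 1); 2 is bumped to row 2. In row 2, 2 replaces 7 (the leftmost entry greater than 2); 7 is bumped to row 3. 7 starts a new row 3. The new tableau is [[1], [2], [7]].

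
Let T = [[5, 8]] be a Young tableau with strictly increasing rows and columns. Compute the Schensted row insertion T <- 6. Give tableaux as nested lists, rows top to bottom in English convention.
In row 1, 6 replaces 8 (the leftmost entry greater than 6); 8 is bumped to row 2. 8 starts a new row 2. The new tableau is [[5, 6], [8]].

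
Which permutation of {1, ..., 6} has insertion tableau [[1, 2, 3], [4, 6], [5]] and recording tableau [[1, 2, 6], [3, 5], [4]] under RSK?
Reverse RSK: for i = n, n-1, ..., 1, locate i in Q, remove the corresponding corner cell from P, and reverse-bump its entry up through P; the value ejected from row 1 is w(i).

So w = 5 6 4 1 2 3.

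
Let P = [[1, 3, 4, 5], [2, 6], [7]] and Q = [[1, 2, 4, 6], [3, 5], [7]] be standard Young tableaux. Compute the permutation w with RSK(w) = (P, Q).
2 3 1 7 4 6 5

Reverse the RSK construction: for i from n down to 1, find the cell of Q containing i, remove the entry at that cell from P, and reverse-bump it up through P; the value ejected from row 1 is w(i).

Step i=7: Q has 7 at row 3, column 1; remove 7 from row 3 of P and reverse-bump: 7 enters row 2 and ejects 6; 6 enters row 1 and ejects 5. So w(7) = 5. P is now [[1, 3, 4, 6], [2, 7]].
Step i=6: Q has 6 at row 1, column 4; remove that cell from P, ejecting 6. So w(6) = 6. P is now [[1, 3, 4], [2, 7]].
Step i=5: Q has 5 at row 2, column 2; remove 7 from row 2 of P and reverse-bump: 7 enters row 1 and ejects 4. So w(5) = 4. P is now [[1, 3, 7], [2]].
Step i=4: Q has 4 at row 1, column 3; remove that cell from P, ejecting 7. So w(4) = 7. P is now [[1, 3], [2]].
Step i=3: Q has 3 at row 2, column 1; remove 2 from row 2 of P and reverse-bump: 2 enters row 1 and ejects 1. So w(3) = 1. P is now [[2, 3]].
Step i=2: Q has 2 at row 1, column 2; remove that cell from P, ejecting 3. So w(2) = 3. P is now [[2]].
Step i=1: Q has 1 at row 1, column 1; remove that cell from P, ejecting 2. So w(1) = 2. P is now [].

So w = 2 3 1 7 4 6 5.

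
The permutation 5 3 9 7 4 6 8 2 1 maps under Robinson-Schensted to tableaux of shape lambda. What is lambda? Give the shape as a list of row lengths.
[4, 2, 1, 1, 1]

RSK row insertion gives P = [[1, 4, 6, 8], [2, 7], [3], [5], [9]], which has shape [4, 2, 1, 1, 1].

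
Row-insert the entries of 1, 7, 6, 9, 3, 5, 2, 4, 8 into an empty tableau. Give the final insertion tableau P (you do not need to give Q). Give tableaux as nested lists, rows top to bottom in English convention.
P = [[1, 2, 4, 8], [3, 5], [6, 9], [7]]

Insert 1: appended to row 1. P = [[1]].
Insert 7: appended to row 1. P = [[1, 7]].
Insert 6: 6 bumps 7 from row 1; 7 starts row 2. P = [[1, 6], [7]].
Insert 9: appended to row 1. P = [[1, 6, 9], [7]].
Insert 3: 3 bumps 6 from row 1; 6 bumps 7 from row 2; 7 starts row 3. P = [[1, 3, 9], [6], [7]].
Insert 5: 5 bumps 9 from row 1; 9 appends to row 2. P = [[1, 3, 5], [6, 9], [7]].
Insert 2: 2 bumps 3 from row 1; 3 bumps 6 from row 2; 6 bumps 7 from row 3; 7 starts row 4. P = [[1, 2, 5], [3, 9], [6], [7]].
Insert 4: 4 bumps 5 from row 1; 5 bumps 9 from row 2; 9 appends to row 3. P = [[1, 2, 4], [3, 5], [6, 9], [7]].
Insert 8: appended to row 1. P = [[1, 2, 4, 8], [3, 5], [6, 9], [7]].

So P = [[1, 2, 4, 8], [3, 5], [6, 9], [7]].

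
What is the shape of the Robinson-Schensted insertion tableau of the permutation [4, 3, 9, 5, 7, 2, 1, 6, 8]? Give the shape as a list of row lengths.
[4, 2, 2, 1]

RSK row insertion gives P = [[1, 5, 6, 8], [2, 7], [3, 9], [4]], which has shape [4, 2, 2, 1].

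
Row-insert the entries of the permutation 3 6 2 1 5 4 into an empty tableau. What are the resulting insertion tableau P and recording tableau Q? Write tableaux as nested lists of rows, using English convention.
P = [[1, 4], [2, 5], [3, 6]], Q = [[1, 2], [3, 5], [4, 6]]

Insert each entry of the permutation into P by Schensted row insertion, recording in Q the position of each new cell.

Insert 3: appended to row 1. P = [[3]].
Insert 6: appended to row 1. P = [[3, 6]].
Insert 2: 2 bumps 3 from row 1; 3 starts row 2. P = [[2, 6], [3]].
Insert 1: 1 bumps 2 from row 1; 2 bumps 3 from row 2; 3 starts row 3. P = [[1, 6], [2], [3]].
Insert 5: 5 bumps 6 from row 1; 6 appends to row 2. P = [[1, 5], [2, 6], [3]].
Insert 4: 4 bumps 5 from row 1; 5 bumps 6 from row 2; 6 appends to row 3. P = [[1, 4], [2, 5], [3, 6]].

So P = [[1, 4], [2, 5], [3, 6]], Q = [[1, 2], [3, 5], [4, 6]].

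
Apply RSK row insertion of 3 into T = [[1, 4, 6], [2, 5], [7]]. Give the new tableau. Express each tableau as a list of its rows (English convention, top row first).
In row 1, 3 replaces 4 (the leftmost entry greater than 3); 4 is bumped to row 2. In row 2, 4 replaces 5 (the leftmost entry greater than 4); 5 is bumped to row 3. In row 3, 5 replaces 7 (the leftmost entry greater than 5); 7 is bumped to row 4. 7 starts a new row 4. The new tableau is [[1, 3, 6], [2, 4], [5], [7]].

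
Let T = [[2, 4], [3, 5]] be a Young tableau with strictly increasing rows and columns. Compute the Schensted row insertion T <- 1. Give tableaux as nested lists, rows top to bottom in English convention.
[[1, 4], [2, 5], [3]]

In row 1, 1 replaces 2 (the leftmost entry greater than 1); 2 is bumped to row 2. In row 2, 2 replaces 3 (the leftmost entry greater than 2); 3 is bumped to row 3. 3 starts a new row 3. The new tableau is [[1, 4], [2, 5], [3]].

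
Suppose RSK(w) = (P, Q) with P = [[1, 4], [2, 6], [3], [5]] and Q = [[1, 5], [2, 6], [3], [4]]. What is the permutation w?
5 3 2 1 6 4

Reverse the RSK construction: for i from n down to 1, find the cell of Q containing i, remove the entry at that cell from P, and reverse-bump it up through P; the value ejected from row 1 is w(i).

Step i=6: Q has 6 at row 2, column 2; remove 6 from row 2 of P and reverse-bump: 6 enters row 1 and ejects 4. So w(6) = 4. P is now [[1, 6], [2], [3], [5]].
Step i=5: Q has 5 at row 1, column 2; remove that cell from P, ejecting 6. So w(5) = 6. P is now [[1], [2], [3], [5]].
Step i=4: Q has 4 at row 4, column 1; remove 5 from row 4 of P and reverse-bump: 5 enters row 3 and ejects 3; 3 enters row 2 and ejects 2; 2 enters row 1 and ejects 1. So w(4) = 1. P is now [[2], [3], [5]].
Step i=3: Q has 3 at row 3, column 1; remove 5 from row 3 of P and reverse-bump: 5 enters row 2 and ejects 3; 3 enters row 1 and ejects 2. So w(3) = 2. P is now [[3], [5]].
Step i=2: Q has 2 at row 2, column 1; remove 5 from row 2 of P and reverse-bump: 5 enters row 1 and ejects 3. So w(2) = 3. P is now [[5]].
Step i=1: Q has 1 at row 1, column 1; remove that cell from P, ejecting 5. So w(1) = 5. P is now [].

So w = 5 3 2 1 6 4.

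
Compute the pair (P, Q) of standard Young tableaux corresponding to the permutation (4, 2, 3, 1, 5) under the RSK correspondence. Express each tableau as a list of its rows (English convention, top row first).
P = [[1, 3, 5], [2], [4]], Q = [[1, 3, 5], [2], [4]]

Insert each entry of the permutation into P by Schensted row insertion, recording in Q the position of each new cell.

Insert 4: appended to row 1. P = [[4]].
Insert 2: 2 bumps 4 from row 1; 4 starts row 2. P = [[2], [4]].
Insert 3: appended to row 1. P = [[2, 3], [4]].
Insert 1: 1 bumps 2 from row 1; 2 bumps 4 from row 2; 4 starts row 3. P = [[1, 3], [2], [4]].
Insert 5: appended to row 1. P = [[1, 3, 5], [2], [4]].

So P = [[1, 3, 5], [2], [4]], Q = [[1, 3, 5], [2], [4]].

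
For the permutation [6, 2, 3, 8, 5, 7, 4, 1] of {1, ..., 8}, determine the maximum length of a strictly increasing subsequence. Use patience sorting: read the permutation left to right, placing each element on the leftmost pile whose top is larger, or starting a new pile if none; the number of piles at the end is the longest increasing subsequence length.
6: new pile. tops = [6]
2: onto pile 1 (replacing 6). tops = [2]
3: new pile. tops = [2, 3]
8: new pile. tops = [2, 3, 8]
5: onto pile 3 (replacing 8). tops = [2, 3, 5]
7: new pile. tops = [2, 3, 5, 7]
4: onto pile 3 (replacing 5). tops = [2, 3, 4, 7]
1: onto pile 1 (replacing 2). tops = [1, 3, 4, 7]

4 piles, so the longest increasing subsequence has length 4.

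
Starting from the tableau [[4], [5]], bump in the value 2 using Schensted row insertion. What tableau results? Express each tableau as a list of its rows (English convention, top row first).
[[2], [4], [5]]

In row 1, 2 replaces 4 (the leftmost entry greater than 2); 4 is bumped to row 2. In row 2, 4 replaces 5 (the leftmost entry greater than 4); 5 is bumped to row 3. 5 starts a new row 3. The new tableau is [[2], [4], [5]].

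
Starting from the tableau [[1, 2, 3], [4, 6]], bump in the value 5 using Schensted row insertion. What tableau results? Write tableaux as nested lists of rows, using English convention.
5 is larger than every entry of row 1, so it is appended to row 1. The new tableau is [[1, 2, 3, 5], [4, 6]].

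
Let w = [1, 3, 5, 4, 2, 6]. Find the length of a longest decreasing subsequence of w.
3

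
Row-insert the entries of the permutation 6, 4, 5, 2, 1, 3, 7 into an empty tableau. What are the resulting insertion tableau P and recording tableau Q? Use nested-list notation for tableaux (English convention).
Insert each entry of the permutation into P by Schensted row insertion, recording in Q the position of each new cell.

Insert 6: appended to row 1. P = [[6]], Q = [[1]].
Insert 4: 4 bumps 6 from row 1; 6 starts row 2. P = [[4], [6]], Q = [[1], [2]].
Insert 5: appended to row 1. P = [[4, 5], [6]], Q = [[1, 3], [2]].
Insert 2: 2 bumps 4 from row 1; 4 bumps 6 from row 2; 6 starts row 3. P = [[2, 5], [4], [6]], Q = [[1, 3], [2], [4]].
Insert 1: 1 bumps 2 from row 1; 2 bumps 4 from row 2; 4 bumps 6 from row 3; 6 starts row 4. P = [[1, 5], [2], [4], [6]], Q = [[1, 3], [2], [4], [5]].
Insert 3: 3 bumps 5 from row 1; 5 appends to row 2. P = [[1, 3], [2, 5], [4], [6]], Q = [[1, 3], [2, 6], [4], [5]].
Insert 7: appended to row 1. P = [[1, 3, 7], [2, 5], [4], [6]], Q = [[1, 3, 7], [2, 6], [4], [5]].

So P = [[1, 3, 7], [2, 5], [4], [6]], Q = [[1, 3, 7], [2, 6], [4], [5]].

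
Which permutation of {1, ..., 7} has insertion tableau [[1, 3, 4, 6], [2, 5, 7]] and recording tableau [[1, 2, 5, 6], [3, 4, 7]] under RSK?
2 5 1 3 4 7 6

Reverse the RSK construction: for i from n down to 1, find the cell of Q containing i, remove the entry at that cell from P, and reverse-bump it up through P; the value ejected from row 1 is w(i).

Step i=7: Q has 7 at row 2, column 3; remove 7 from row 2 of P and reverse-bump: 7 enters row 1 and ejects 6. So w(7) = 6. P is now [[1, 3, 4, 7], [2, 5]].
Step i=6: Q has 6 at row 1, column 4; remove that cell from P, ejecting 7. So w(6) = 7. P is now [[1, 3, 4], [2, 5]].
Step i=5: Q has 5 at row 1, column 3; remove that cell from P, ejecting 4. So w(5) = 4. P is now [[1, 3], [2, 5]].
Step i=4: Q has 4 at row 2, column 2; remove 5 from row 2 of P and reverse-bump: 5 enters row 1 and ejects 3. So w(4) = 3. P is now [[1, 5], [2]].
Step i=3: Q has 3 at row 2, column 1; remove 2 from row 2 of P and reverse-bump: 2 enters row 1 and ejects 1. So w(3) = 1. P is now [[2, 5]].
Step i=2: Q has 2 at row 1, column 2; remove that cell from P, ejecting 5. So w(2) = 5. P is now [[2]].
Step i=1: Q has 1 at row 1, column 1; remove that cell from P, ejecting 2. So w(1) = 2. P is now [].

So w = 2 5 1 3 4 7 6.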